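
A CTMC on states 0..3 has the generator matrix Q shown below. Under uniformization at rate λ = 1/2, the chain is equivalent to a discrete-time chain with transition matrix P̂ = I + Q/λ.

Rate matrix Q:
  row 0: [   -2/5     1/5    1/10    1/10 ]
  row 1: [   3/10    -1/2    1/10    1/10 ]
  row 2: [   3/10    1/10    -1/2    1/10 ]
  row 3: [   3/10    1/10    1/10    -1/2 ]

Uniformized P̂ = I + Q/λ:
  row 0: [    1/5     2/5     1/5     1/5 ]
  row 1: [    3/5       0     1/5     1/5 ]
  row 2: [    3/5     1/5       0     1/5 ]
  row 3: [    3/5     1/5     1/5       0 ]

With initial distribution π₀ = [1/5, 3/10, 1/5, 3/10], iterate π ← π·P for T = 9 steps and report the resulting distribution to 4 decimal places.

t=0: π = [0.2000, 0.3000, 0.2000, 0.3000]
t=1: π = [0.5200, 0.1800, 0.1600, 0.1400]
t=2: π = [0.3920, 0.2680, 0.1680, 0.1720]
t=3: π = [0.4432, 0.2248, 0.1664, 0.1656]
t=4: π = [0.4227, 0.2437, 0.1667, 0.1669]
t=5: π = [0.4309, 0.2358, 0.1667, 0.1666]
t=6: π = [0.4276, 0.2390, 0.1667, 0.1667]
t=7: π = [0.4289, 0.2377, 0.1667, 0.1667]
t=8: π = [0.4284, 0.2382, 0.1667, 0.1667]
t=9: π = [0.4286, 0.2380, 0.1667, 0.1667]

π = [0.4286, 0.2380, 0.1667, 0.1667]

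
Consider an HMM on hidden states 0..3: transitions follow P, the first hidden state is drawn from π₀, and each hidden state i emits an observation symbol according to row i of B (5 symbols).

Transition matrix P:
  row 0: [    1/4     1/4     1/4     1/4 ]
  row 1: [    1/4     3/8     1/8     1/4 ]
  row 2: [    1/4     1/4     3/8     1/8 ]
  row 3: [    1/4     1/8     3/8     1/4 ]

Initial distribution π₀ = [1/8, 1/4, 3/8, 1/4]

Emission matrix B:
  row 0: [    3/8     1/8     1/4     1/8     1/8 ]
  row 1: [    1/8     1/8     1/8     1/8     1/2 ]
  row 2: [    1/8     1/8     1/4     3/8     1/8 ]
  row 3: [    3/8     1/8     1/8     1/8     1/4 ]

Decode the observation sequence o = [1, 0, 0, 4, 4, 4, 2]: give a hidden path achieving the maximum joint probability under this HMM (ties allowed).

path = [2, 0, 0, 1, 1, 1, 0]

t=0: δ = [1.562e-02, 3.125e-02, 4.688e-02, 3.125e-02]  (obs o_0=1)
t=1: δ = [4.395e-03, 1.465e-03, 2.197e-03, 2.930e-03]  ψ = [2, 1, 2, 1]  (obs o_1=0)
t=2: δ = [4.120e-04, 1.373e-04, 1.373e-04, 4.120e-04]  ψ = [0, 0, 0, 0]  (obs o_2=0)
t=3: δ = [1.287e-05, 5.150e-05, 1.931e-05, 2.575e-05]  ψ = [0, 0, 3, 0]  (obs o_3=4)
t=4: δ = [1.609e-06, 9.656e-06, 1.207e-06, 3.219e-06]  ψ = [1, 1, 3, 1]  (obs o_4=4)
t=5: δ = [3.017e-07, 1.810e-06, 1.509e-07, 6.035e-07]  ψ = [1, 1, 1, 1]  (obs o_5=4)
t=6: δ = [1.132e-07, 8.487e-08, 5.658e-08, 5.658e-08]  ψ = [1, 1, 1, 1]  (obs o_6=2)
backtrack: best end state = 0; path = [2, 0, 0, 1, 1, 1, 0]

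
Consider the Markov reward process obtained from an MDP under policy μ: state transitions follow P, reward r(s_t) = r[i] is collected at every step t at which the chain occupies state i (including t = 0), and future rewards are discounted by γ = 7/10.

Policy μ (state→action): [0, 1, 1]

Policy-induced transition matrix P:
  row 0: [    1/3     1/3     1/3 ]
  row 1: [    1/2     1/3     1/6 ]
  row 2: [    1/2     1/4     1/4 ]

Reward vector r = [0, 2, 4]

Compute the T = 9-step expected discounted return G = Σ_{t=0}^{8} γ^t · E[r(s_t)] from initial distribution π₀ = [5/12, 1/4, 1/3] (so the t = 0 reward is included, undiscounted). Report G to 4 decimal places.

G = 5.4925

t=0: π = [0.4167, 0.2500, 0.3333], E[r] = 1.8333, γ^t·E[r] = 1.833333, running G = 1.833333
t=1: π = [0.4306, 0.3056, 0.2639], E[r] = 1.6667, γ^t·E[r] = 1.166667, running G = 3.000000
t=2: π = [0.4282, 0.3113, 0.2604], E[r] = 1.6644, γ^t·E[r] = 0.815532, running G = 3.815532
t=3: π = [0.4286, 0.3116, 0.2597], E[r] = 1.6622, γ^t·E[r] = 0.570145, running G = 4.385677
t=4: π = [0.4286, 0.3117, 0.2597], E[r] = 1.6624, γ^t·E[r] = 0.399136, running G = 4.784813
t=5: π = [0.4286, 0.3117, 0.2597], E[r] = 1.6623, γ^t·E[r] = 0.279388, running G = 5.064202
t=6: π = [0.4286, 0.3117, 0.2597], E[r] = 1.6623, γ^t·E[r] = 0.195572, running G = 5.259774
t=7: π = [0.4286, 0.3117, 0.2597], E[r] = 1.6623, γ^t·E[r] = 0.136901, running G = 5.396675
t=8: π = [0.4286, 0.3117, 0.2597], E[r] = 1.6623, γ^t·E[r] = 0.095830, running G = 5.492505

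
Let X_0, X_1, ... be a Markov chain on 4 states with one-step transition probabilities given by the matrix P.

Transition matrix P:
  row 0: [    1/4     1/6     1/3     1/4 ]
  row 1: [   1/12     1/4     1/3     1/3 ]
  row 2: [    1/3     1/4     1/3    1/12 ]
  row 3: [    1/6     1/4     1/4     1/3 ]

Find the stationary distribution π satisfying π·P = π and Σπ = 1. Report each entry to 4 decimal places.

π = [0.2178, 0.2319, 0.3136, 0.2368]

Balance equations π_j = Σ_i π_i·P[i][j]:
  π_0 = 1/4·π_0 + 1/12·π_1 + 1/3·π_2 + 1/6·π_3
  π_1 = 1/6·π_0 + 1/4·π_1 + 1/4·π_2 + 1/4·π_3
  π_2 = 1/3·π_0 + 1/3·π_1 + 1/3·π_2 + 1/4·π_3
  normalize: π_0 + π_1 + π_2 + π_3 = 1
Solving the linear system gives exactly π = [103/473, 329/1419, 445/1419, 112/473].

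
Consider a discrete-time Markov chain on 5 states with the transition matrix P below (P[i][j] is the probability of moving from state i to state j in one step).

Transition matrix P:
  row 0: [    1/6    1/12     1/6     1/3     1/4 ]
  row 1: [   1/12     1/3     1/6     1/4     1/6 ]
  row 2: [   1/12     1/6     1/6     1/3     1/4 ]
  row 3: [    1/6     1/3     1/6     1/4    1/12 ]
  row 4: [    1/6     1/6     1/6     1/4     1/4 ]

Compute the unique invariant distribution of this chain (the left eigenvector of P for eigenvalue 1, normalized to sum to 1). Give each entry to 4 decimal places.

π = [0.1326, 0.2417, 0.1667, 0.2749, 0.1840]

Balance equations π_j = Σ_i π_i·P[i][j]:
  π_0 = 1/6·π_0 + 1/12·π_1 + 1/12·π_2 + 1/6·π_3 + 1/6·π_4
  π_1 = 1/12·π_0 + 1/3·π_1 + 1/6·π_2 + 1/3·π_3 + 1/6·π_4
  π_2 = 1/6·π_0 + 1/6·π_1 + 1/6·π_2 + 1/6·π_3 + 1/6·π_4
  π_3 = 1/3·π_0 + 1/4·π_1 + 1/3·π_2 + 1/4·π_3 + 1/4·π_4
  normalize: π_0 + π_1 + π_2 + π_3 + π_4 = 1
Solving the linear system gives exactly π = [569/4290, 1037/4290, 1/6, 2359/8580, 1579/8580].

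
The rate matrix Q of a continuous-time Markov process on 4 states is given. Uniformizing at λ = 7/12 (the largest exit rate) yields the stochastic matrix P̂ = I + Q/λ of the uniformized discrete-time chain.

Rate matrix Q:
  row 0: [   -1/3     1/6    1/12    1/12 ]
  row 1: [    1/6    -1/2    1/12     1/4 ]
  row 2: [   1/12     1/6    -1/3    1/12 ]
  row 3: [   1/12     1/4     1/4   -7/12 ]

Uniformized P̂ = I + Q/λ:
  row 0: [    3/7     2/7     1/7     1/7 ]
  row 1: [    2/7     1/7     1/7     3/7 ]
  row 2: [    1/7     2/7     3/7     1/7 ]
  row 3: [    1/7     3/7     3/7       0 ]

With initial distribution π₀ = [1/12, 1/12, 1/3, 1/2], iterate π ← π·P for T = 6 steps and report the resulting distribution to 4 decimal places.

π = [0.2548, 0.2739, 0.2773, 0.1940]

t=0: π = [0.0833, 0.0833, 0.3333, 0.5000]
t=1: π = [0.1786, 0.3452, 0.3810, 0.0952]
t=2: π = [0.2432, 0.2500, 0.2789, 0.2279]
t=3: π = [0.2481, 0.2826, 0.2877, 0.1817]
t=4: π = [0.2541, 0.2713, 0.2770, 0.1976]
t=5: π = [0.2542, 0.2752, 0.2785, 0.1921]
t=6: π = [0.2548, 0.2739, 0.2773, 0.1940]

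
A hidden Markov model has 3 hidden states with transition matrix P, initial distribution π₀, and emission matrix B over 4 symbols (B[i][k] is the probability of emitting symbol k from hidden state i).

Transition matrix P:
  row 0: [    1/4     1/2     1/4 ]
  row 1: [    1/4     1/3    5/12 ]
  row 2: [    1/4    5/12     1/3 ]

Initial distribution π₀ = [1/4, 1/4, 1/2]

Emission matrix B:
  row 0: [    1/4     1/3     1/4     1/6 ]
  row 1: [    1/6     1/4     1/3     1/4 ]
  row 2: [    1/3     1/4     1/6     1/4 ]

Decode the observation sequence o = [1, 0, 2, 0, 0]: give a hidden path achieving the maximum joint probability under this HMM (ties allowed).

path = [2, 2, 1, 2, 2]

t=0: δ = [8.333e-02, 6.250e-02, 1.250e-01]  (obs o_0=1)
t=1: δ = [7.812e-03, 8.681e-03, 1.389e-02]  ψ = [2, 2, 2]  (obs o_1=0)
t=2: δ = [8.681e-04, 1.929e-03, 7.716e-04]  ψ = [2, 2, 2]  (obs o_2=2)
t=3: δ = [1.206e-04, 1.072e-04, 2.679e-04]  ψ = [1, 1, 1]  (obs o_3=0)
t=4: δ = [1.674e-05, 1.861e-05, 2.977e-05]  ψ = [2, 2, 2]  (obs o_4=0)
backtrack: best end state = 2; path = [2, 2, 1, 2, 2]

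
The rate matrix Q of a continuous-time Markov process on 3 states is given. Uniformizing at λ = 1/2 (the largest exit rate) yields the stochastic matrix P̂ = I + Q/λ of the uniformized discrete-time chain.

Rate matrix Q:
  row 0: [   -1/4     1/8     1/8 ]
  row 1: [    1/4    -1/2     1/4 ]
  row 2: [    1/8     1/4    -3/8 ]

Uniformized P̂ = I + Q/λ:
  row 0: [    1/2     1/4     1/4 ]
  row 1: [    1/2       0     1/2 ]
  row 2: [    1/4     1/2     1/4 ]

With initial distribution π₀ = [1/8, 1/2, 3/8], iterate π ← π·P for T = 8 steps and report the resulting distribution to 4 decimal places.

t=0: π = [0.1250, 0.5000, 0.3750]
t=1: π = [0.4063, 0.2188, 0.3750]
t=2: π = [0.4063, 0.2891, 0.3047]
t=3: π = [0.4238, 0.2539, 0.3223]
t=4: π = [0.4194, 0.2671, 0.3135]
t=5: π = [0.4216, 0.2616, 0.3168]
t=6: π = [0.4208, 0.2638, 0.3154]
t=7: π = [0.4212, 0.2629, 0.3159]
t=8: π = [0.4210, 0.2633, 0.3157]

π = [0.4210, 0.2633, 0.3157]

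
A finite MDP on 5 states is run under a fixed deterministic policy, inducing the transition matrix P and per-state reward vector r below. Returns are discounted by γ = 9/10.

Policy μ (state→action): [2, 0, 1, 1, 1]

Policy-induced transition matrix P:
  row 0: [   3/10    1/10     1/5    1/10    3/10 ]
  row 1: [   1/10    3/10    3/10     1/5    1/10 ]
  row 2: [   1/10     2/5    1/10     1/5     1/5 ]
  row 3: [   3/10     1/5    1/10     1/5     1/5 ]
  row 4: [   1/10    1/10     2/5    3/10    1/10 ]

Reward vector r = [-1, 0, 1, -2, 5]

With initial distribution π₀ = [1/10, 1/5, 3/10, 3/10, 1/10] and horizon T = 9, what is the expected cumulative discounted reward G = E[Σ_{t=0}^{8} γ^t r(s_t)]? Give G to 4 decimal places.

t=0: π = [0.1000, 0.2000, 0.3000, 0.3000, 0.1000], E[r] = 0.1000, γ^t·E[r] = 0.100000, running G = 0.100000
t=1: π = [0.1800, 0.2600, 0.1800, 0.2000, 0.1800], E[r] = 0.5000, γ^t·E[r] = 0.450000, running G = 0.550000
t=2: π = [0.1760, 0.2260, 0.2240, 0.2000, 0.1740], E[r] = 0.5180, γ^t·E[r] = 0.419580, running G = 0.969580
t=3: π = [0.1752, 0.2324, 0.2150, 0.1998, 0.1776], E[r] = 0.5282, γ^t·E[r] = 0.385058, running G = 1.354638
t=4: π = [0.1750, 0.2310, 0.2173, 0.2002, 0.1765], E[r] = 0.5244, γ^t·E[r] = 0.344059, running G = 1.698697
t=5: π = [0.1750, 0.2314, 0.2166, 0.2002, 0.1768], E[r] = 0.5251, γ^t·E[r] = 0.310040, running G = 2.008737
t=6: π = [0.1750, 0.2313, 0.2168, 0.2002, 0.1767], E[r] = 0.5249, γ^t·E[r] = 0.278941, running G = 2.287678
t=7: π = [0.1750, 0.2313, 0.2168, 0.2002, 0.1767], E[r] = 0.5249, γ^t·E[r] = 0.251071, running G = 2.538749
t=8: π = [0.1750, 0.2313, 0.2168, 0.2002, 0.1767], E[r] = 0.5249, γ^t·E[r] = 0.225958, running G = 2.764708

G = 2.7647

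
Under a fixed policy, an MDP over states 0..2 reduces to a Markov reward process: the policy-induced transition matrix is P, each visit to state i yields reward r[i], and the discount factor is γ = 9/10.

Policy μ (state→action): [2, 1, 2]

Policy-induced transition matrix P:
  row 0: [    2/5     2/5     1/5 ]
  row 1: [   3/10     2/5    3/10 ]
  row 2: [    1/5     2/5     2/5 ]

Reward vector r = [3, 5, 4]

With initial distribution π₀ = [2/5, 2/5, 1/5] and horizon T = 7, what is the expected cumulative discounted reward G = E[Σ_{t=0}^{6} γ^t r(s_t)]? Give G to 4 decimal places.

G = 21.2679

t=0: π = [0.4000, 0.4000, 0.2000], E[r] = 4.0000, γ^t·E[r] = 4.000000, running G = 4.000000
t=1: π = [0.3200, 0.4000, 0.2800], E[r] = 4.0800, γ^t·E[r] = 3.672000, running G = 7.672000
t=2: π = [0.3040, 0.4000, 0.2960], E[r] = 4.0960, γ^t·E[r] = 3.317760, running G = 10.989760
t=3: π = [0.3008, 0.4000, 0.2992], E[r] = 4.0992, γ^t·E[r] = 2.988317, running G = 13.978077
t=4: π = [0.3002, 0.4000, 0.2998], E[r] = 4.0998, γ^t·E[r] = 2.689905, running G = 16.667982
t=5: π = [0.3000, 0.4000, 0.3000], E[r] = 4.1000, γ^t·E[r] = 2.420990, running G = 19.088972
t=6: π = [0.3000, 0.4000, 0.3000], E[r] = 4.1000, γ^t·E[r] = 2.178905, running G = 21.267877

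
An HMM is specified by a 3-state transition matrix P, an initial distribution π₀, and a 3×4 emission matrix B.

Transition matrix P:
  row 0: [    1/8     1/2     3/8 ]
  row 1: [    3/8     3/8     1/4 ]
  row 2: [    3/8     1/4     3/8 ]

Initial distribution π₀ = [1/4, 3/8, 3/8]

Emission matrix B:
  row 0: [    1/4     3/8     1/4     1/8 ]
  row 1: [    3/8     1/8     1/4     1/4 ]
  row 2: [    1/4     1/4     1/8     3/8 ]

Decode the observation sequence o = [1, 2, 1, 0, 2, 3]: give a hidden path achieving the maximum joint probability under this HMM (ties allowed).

t=0: δ = [9.375e-02, 4.688e-02, 9.375e-02]  (obs o_0=1)
t=1: δ = [8.789e-03, 1.172e-02, 4.395e-03]  ψ = [2, 0, 0]  (obs o_1=2)
t=2: δ = [1.648e-03, 5.493e-04, 8.240e-04]  ψ = [1, 0, 0]  (obs o_2=1)
t=3: δ = [7.725e-05, 3.090e-04, 1.545e-04]  ψ = [2, 0, 0]  (obs o_3=0)
t=4: δ = [2.897e-05, 2.897e-05, 9.656e-06]  ψ = [1, 1, 1]  (obs o_4=2)
t=5: δ = [1.358e-06, 3.621e-06, 4.074e-06]  ψ = [1, 0, 0]  (obs o_5=3)
backtrack: best end state = 2; path = [0, 1, 0, 1, 0, 2]

path = [0, 1, 0, 1, 0, 2]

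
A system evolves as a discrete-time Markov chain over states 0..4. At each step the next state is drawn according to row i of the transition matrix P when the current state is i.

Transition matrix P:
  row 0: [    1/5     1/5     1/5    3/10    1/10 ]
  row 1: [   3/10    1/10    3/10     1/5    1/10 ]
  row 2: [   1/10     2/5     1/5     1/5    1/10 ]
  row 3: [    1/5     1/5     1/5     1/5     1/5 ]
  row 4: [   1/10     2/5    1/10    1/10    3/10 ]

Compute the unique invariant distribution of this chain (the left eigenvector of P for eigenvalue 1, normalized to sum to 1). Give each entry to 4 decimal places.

π = [0.1887, 0.2473, 0.2097, 0.2038, 0.1505]

Balance equations π_j = Σ_i π_i·P[i][j]:
  π_0 = 1/5·π_0 + 3/10·π_1 + 1/10·π_2 + 1/5·π_3 + 1/10·π_4
  π_1 = 1/5·π_0 + 1/10·π_1 + 2/5·π_2 + 1/5·π_3 + 2/5·π_4
  π_2 = 1/5·π_0 + 3/10·π_1 + 1/5·π_2 + 1/5·π_3 + 1/10·π_4
  π_3 = 3/10·π_0 + 1/5·π_1 + 1/5·π_2 + 1/5·π_3 + 1/10·π_4
  normalize: π_0 + π_1 + π_2 + π_3 + π_4 = 1
Solving the linear system gives exactly π = [204/1081, 802/3243, 680/3243, 661/3243, 488/3243].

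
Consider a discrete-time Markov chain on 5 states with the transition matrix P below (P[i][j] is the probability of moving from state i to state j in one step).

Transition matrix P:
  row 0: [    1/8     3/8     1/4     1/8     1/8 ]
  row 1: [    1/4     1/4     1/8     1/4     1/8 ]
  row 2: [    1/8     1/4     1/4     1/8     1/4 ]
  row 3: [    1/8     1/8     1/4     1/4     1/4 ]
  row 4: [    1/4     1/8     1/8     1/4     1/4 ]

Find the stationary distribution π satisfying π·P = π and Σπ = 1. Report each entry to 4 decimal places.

Balance equations π_j = Σ_i π_i·P[i][j]:
  π_0 = 1/8·π_0 + 1/4·π_1 + 1/8·π_2 + 1/8·π_3 + 1/4·π_4
  π_1 = 3/8·π_0 + 1/4·π_1 + 1/4·π_2 + 1/8·π_3 + 1/8·π_4
  π_2 = 1/4·π_0 + 1/8·π_1 + 1/4·π_2 + 1/4·π_3 + 1/8·π_4
  π_3 = 1/8·π_0 + 1/4·π_1 + 1/8·π_2 + 1/4·π_3 + 1/4·π_4
  normalize: π_0 + π_1 + π_2 + π_3 + π_4 = 1
Solving the linear system gives exactly π = [91/512, 795/3584, 101/512, 13/64, 717/3584].

π = [0.1777, 0.2218, 0.1973, 0.2031, 0.2001]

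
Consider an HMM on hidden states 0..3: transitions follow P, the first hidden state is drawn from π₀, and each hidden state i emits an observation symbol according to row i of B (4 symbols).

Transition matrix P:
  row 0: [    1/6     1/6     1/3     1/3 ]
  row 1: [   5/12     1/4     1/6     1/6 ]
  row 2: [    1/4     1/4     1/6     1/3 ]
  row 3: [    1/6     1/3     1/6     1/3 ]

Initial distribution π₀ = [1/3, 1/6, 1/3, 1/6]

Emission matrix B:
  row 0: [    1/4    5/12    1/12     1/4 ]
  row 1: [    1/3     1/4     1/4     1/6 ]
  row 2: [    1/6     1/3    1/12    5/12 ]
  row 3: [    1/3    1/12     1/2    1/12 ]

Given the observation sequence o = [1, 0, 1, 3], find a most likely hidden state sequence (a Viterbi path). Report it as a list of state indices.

t=0: δ = [1.389e-01, 4.167e-02, 1.111e-01, 1.389e-02]  (obs o_0=1)
t=1: δ = [6.944e-03, 9.259e-03, 7.716e-03, 1.543e-02]  ψ = [2, 2, 0, 0]  (obs o_1=0)
t=2: δ = [1.608e-03, 1.286e-03, 8.573e-04, 4.287e-04]  ψ = [1, 3, 3, 3]  (obs o_2=1)
t=3: δ = [1.340e-04, 5.358e-05, 2.233e-04, 4.465e-05]  ψ = [1, 1, 0, 0]  (obs o_3=3)
backtrack: best end state = 2; path = [2, 1, 0, 2]

path = [2, 1, 0, 2]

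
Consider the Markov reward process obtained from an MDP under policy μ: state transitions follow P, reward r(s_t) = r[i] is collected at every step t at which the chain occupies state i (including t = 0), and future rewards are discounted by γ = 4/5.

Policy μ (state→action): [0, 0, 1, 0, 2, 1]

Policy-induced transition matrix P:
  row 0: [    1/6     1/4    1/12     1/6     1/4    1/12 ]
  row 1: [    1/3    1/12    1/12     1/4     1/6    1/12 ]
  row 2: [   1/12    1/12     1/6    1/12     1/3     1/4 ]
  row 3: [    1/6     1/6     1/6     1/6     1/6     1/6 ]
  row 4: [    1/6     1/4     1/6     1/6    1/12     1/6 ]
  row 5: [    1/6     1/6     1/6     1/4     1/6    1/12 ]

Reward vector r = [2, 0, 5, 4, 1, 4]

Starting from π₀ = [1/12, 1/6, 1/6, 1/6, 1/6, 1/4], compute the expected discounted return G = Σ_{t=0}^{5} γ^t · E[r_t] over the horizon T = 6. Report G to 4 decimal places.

t=0: π = [0.0833, 0.1667, 0.1667, 0.1667, 0.1667, 0.2500], E[r] = 2.8333, γ^t·E[r] = 2.833333, running G = 2.833333
t=1: π = [0.1806, 0.1597, 0.1458, 0.1875, 0.1875, 0.1389], E[r] = 2.5833, γ^t·E[r] = 2.066667, running G = 4.900000
t=2: π = [0.1811, 0.1719, 0.1383, 0.1794, 0.1904, 0.1389], E[r] = 2.5174, γ^t·E[r] = 1.611111, running G = 6.511111
t=3: π = [0.1838, 0.1718, 0.1372, 0.1810, 0.1889, 0.1372], E[r] = 2.5157, γ^t·E[r] = 1.288049, running G = 7.799160
t=4: π = [0.1839, 0.1720, 0.1370, 0.1810, 0.1891, 0.1370], E[r] = 2.5141, γ^t·E[r] = 1.029768, running G = 8.828928
t=5: π = [0.1839, 0.1720, 0.1370, 0.1810, 0.1891, 0.1370], E[r] = 2.5140, γ^t·E[r] = 0.823789, running G = 9.652717

G = 9.6527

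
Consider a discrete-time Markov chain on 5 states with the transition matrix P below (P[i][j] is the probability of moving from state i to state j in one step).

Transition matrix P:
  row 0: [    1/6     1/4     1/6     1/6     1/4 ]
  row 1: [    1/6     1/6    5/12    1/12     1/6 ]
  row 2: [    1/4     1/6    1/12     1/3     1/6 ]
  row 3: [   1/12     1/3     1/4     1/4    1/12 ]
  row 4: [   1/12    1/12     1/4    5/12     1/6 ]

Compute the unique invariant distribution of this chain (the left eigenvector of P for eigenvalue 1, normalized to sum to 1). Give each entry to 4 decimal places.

Balance equations π_j = Σ_i π_i·P[i][j]:
  π_0 = 1/6·π_0 + 1/6·π_1 + 1/4·π_2 + 1/12·π_3 + 1/12·π_4
  π_1 = 1/4·π_0 + 1/6·π_1 + 1/6·π_2 + 1/3·π_3 + 1/12·π_4
  π_2 = 1/6·π_0 + 5/12·π_1 + 1/12·π_2 + 1/4·π_3 + 1/4·π_4
  π_3 = 1/6·π_0 + 1/12·π_1 + 1/3·π_2 + 1/4·π_3 + 5/12·π_4
  normalize: π_0 + π_1 + π_2 + π_3 + π_4 = 1
Solving the linear system gives exactly π = [3853/25323, 1752/8441, 5902/25323, 6295/25323, 1339/8441].

π = [0.1522, 0.2076, 0.2331, 0.2486, 0.1586]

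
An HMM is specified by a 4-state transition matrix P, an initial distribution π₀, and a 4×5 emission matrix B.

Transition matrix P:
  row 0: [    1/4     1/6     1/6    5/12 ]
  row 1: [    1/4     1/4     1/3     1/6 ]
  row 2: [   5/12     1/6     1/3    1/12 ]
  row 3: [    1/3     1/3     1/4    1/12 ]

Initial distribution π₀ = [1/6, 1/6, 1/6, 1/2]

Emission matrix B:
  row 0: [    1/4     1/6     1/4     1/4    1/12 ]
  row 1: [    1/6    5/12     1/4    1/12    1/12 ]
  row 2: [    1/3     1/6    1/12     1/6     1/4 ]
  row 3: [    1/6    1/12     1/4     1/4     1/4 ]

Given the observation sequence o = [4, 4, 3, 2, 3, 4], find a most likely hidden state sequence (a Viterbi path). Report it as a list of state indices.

t=0: δ = [1.389e-02, 1.389e-02, 4.167e-02, 1.250e-01]  (obs o_0=4)
t=1: δ = [3.472e-03, 3.472e-03, 7.812e-03, 2.604e-03]  ψ = [3, 3, 3, 3]  (obs o_1=4)
t=2: δ = [8.138e-04, 1.085e-04, 4.340e-04, 3.617e-04]  ψ = [2, 2, 2, 0]  (obs o_2=3)
t=3: δ = [5.086e-05, 3.391e-05, 1.206e-05, 8.477e-05]  ψ = [0, 0, 2, 0]  (obs o_3=2)
t=4: δ = [7.064e-06, 2.355e-06, 3.532e-06, 5.298e-06]  ψ = [3, 3, 3, 0]  (obs o_4=3)
t=5: δ = [1.472e-07, 1.472e-07, 3.311e-07, 7.359e-07]  ψ = [0, 3, 3, 0]  (obs o_5=4)
backtrack: best end state = 3; path = [3, 2, 0, 3, 0, 3]

path = [3, 2, 0, 3, 0, 3]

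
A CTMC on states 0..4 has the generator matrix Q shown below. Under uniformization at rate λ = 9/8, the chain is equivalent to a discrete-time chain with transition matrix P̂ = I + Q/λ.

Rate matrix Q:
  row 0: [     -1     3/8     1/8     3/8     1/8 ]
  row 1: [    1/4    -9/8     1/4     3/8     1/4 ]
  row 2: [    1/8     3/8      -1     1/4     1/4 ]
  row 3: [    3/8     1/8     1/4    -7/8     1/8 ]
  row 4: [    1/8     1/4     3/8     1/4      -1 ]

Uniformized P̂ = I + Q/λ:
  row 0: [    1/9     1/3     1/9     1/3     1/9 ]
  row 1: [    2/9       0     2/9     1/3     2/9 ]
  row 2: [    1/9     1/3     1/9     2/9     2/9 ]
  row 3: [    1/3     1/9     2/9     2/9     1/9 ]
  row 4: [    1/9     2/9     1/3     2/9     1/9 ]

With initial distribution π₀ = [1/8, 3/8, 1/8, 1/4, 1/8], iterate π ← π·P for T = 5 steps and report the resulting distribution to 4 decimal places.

t=0: π = [0.1250, 0.3750, 0.1250, 0.2500, 0.1250]
t=1: π = [0.2083, 0.1389, 0.2083, 0.2778, 0.1667]
t=2: π = [0.1883, 0.2068, 0.1944, 0.2608, 0.1497]
t=3: π = [0.1920, 0.1898, 0.1963, 0.2661, 0.1557]
t=4: π = [0.1913, 0.1936, 0.1964, 0.2647, 0.1540]
t=5: π = [0.1914, 0.1929, 0.1963, 0.2650, 0.1544]

π = [0.1914, 0.1929, 0.1963, 0.2650, 0.1544]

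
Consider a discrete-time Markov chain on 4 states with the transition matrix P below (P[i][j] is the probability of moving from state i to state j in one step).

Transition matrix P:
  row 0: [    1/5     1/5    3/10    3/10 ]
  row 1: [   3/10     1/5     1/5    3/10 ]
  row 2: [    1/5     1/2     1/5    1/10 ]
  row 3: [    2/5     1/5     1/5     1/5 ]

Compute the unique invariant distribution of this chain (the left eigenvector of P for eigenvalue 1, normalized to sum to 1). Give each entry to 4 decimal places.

Balance equations π_j = Σ_i π_i·P[i][j]:
  π_0 = 1/5·π_0 + 3/10·π_1 + 1/5·π_2 + 2/5·π_3
  π_1 = 1/5·π_0 + 1/5·π_1 + 1/2·π_2 + 1/5·π_3
  π_2 = 3/10·π_0 + 1/5·π_1 + 1/5·π_2 + 1/5·π_3
  normalize: π_0 + π_1 + π_2 + π_3 = 1
Solving the linear system gives exactly π = [334/1223, 328/1223, 278/1223, 283/1223].

π = [0.2731, 0.2682, 0.2273, 0.2314]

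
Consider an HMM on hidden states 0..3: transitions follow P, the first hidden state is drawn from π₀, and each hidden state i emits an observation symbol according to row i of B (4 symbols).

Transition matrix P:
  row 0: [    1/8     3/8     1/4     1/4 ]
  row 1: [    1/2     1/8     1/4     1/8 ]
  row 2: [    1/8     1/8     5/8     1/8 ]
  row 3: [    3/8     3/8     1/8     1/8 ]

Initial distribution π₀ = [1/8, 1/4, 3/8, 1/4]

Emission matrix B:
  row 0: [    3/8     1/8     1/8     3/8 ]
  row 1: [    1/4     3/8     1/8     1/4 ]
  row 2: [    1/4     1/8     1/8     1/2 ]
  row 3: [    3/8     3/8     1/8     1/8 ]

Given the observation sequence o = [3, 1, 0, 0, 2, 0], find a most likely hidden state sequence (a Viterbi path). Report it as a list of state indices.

t=0: δ = [4.688e-02, 6.250e-02, 1.875e-01, 3.125e-02]  (obs o_0=3)
t=1: δ = [3.906e-03, 8.789e-03, 1.465e-02, 8.789e-03]  ψ = [1, 2, 2, 2]  (obs o_1=1)
t=2: δ = [1.648e-03, 8.240e-04, 2.289e-03, 6.866e-04]  ψ = [1, 3, 2, 2]  (obs o_2=0)
t=3: δ = [1.545e-04, 1.545e-04, 3.576e-04, 1.545e-04]  ψ = [1, 0, 2, 0]  (obs o_3=0)
t=4: δ = [9.656e-06, 7.242e-06, 2.794e-05, 5.588e-06]  ψ = [1, 0, 2, 2]  (obs o_4=2)
t=5: δ = [1.358e-06, 9.052e-07, 4.366e-06, 1.310e-06]  ψ = [1, 0, 2, 2]  (obs o_5=0)
backtrack: best end state = 2; path = [2, 2, 2, 2, 2, 2]

path = [2, 2, 2, 2, 2, 2]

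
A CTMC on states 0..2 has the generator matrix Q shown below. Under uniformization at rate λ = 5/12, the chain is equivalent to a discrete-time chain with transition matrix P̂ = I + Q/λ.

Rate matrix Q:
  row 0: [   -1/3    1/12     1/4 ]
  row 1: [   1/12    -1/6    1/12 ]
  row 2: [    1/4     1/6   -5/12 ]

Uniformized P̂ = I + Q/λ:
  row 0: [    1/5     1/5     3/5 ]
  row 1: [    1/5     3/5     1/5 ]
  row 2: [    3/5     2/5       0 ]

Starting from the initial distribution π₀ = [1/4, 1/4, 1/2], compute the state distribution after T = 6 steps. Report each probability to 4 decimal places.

t=0: π = [0.2500, 0.2500, 0.5000]
t=1: π = [0.4000, 0.4000, 0.2000]
t=2: π = [0.2800, 0.4000, 0.3200]
t=3: π = [0.3280, 0.4240, 0.2480]
t=4: π = [0.2992, 0.4192, 0.2816]
t=5: π = [0.3126, 0.4240, 0.2634]
t=6: π = [0.3053, 0.4223, 0.2724]

π = [0.3053, 0.4223, 0.2724]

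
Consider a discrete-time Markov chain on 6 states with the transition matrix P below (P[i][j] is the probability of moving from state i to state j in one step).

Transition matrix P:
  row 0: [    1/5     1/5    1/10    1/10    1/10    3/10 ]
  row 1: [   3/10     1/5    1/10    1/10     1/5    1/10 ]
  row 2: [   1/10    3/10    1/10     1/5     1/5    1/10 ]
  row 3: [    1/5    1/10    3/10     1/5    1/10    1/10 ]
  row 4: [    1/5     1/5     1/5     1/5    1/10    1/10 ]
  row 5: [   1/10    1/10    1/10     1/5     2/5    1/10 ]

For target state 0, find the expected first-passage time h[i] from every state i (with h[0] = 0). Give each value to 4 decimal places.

h = [0.0000, 4.6425, 5.6383, 5.3158, 5.2162, 5.7530]

First-step conditioning: h[0] = 0; for i ≠ 0, h[i] = 1 + Σ_k P[i][k]·h[k].
  h[1] = 1 + 1/5·h[1] + 1/10·h[2] + 1/10·h[3] + 1/5·h[4] + 1/10·h[5]
  h[2] = 1 + 3/10·h[1] + 1/10·h[2] + 1/5·h[3] + 1/5·h[4] + 1/10·h[5]
  h[3] = 1 + 1/10·h[1] + 3/10·h[2] + 1/5·h[3] + 1/10·h[4] + 1/10·h[5]
  h[4] = 1 + 1/5·h[1] + 1/5·h[2] + 1/5·h[3] + 1/10·h[4] + 1/10·h[5]
  h[5] = 1 + 1/10·h[1] + 1/10·h[2] + 1/5·h[3] + 2/5·h[4] + 1/10·h[5]
Solving the 5×5 linear system over states ≠ 0 gives exactly h = [0, 24475/5272, 29725/5272, 28025/5272, 6875/1318, 15165/2636] (h[0] = 0 is the target).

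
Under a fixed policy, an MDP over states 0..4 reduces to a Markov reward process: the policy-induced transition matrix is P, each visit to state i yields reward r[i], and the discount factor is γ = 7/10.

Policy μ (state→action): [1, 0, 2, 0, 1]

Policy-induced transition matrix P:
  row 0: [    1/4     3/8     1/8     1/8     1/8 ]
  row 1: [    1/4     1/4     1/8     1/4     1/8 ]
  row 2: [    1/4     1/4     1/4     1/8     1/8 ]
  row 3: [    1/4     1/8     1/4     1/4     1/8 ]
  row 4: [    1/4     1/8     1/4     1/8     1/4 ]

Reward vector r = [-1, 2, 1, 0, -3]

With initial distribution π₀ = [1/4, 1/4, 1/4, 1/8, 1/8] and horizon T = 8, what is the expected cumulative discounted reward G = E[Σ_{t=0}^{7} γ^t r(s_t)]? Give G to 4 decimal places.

t=0: π = [0.2500, 0.2500, 0.2500, 0.1250, 0.1250], E[r] = 0.1250, γ^t·E[r] = 0.125000, running G = 0.125000
t=1: π = [0.2500, 0.2500, 0.1875, 0.1719, 0.1406], E[r] = 0.0156, γ^t·E[r] = 0.010938, running G = 0.135938
t=2: π = [0.2500, 0.2422, 0.1875, 0.1777, 0.1426], E[r] = -0.0059, γ^t·E[r] = -0.002871, running G = 0.133066
t=3: π = [0.2500, 0.2412, 0.1885, 0.1775, 0.1428], E[r] = -0.0076, γ^t·E[r] = -0.002596, running G = 0.130470
t=4: π = [0.2500, 0.2412, 0.1886, 0.1773, 0.1429], E[r] = -0.0075, γ^t·E[r] = -0.001810, running G = 0.128661
t=5: π = [0.2500, 0.2412, 0.1886, 0.1773, 0.1429], E[r] = -0.0075, γ^t·E[r] = -0.001264, running G = 0.127397
t=6: π = [0.2500, 0.2412, 0.1886, 0.1773, 0.1429], E[r] = -0.0075, γ^t·E[r] = -0.000885, running G = 0.126512
t=7: π = [0.2500, 0.2412, 0.1886, 0.1773, 0.1429], E[r] = -0.0075, γ^t·E[r] = -0.000619, running G = 0.125893

G = 0.1259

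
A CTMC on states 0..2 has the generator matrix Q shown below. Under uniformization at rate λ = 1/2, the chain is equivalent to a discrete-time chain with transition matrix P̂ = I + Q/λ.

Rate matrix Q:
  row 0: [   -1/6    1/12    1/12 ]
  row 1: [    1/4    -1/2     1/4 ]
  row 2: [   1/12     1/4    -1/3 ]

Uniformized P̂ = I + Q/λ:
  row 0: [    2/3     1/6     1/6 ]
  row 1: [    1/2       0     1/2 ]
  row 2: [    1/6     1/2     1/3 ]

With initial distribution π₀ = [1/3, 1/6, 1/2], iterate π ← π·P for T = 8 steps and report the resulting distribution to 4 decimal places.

t=0: π = [0.3333, 0.1667, 0.5000]
t=1: π = [0.3889, 0.3056, 0.3056]
t=2: π = [0.4630, 0.2176, 0.3194]
t=3: π = [0.4707, 0.2369, 0.2924]
t=4: π = [0.4810, 0.2247, 0.2944]
t=5: π = [0.4820, 0.2273, 0.2906]
t=6: π = [0.4835, 0.2256, 0.2909]
t=7: π = [0.4836, 0.2260, 0.2904]
t=8: π = [0.4838, 0.2258, 0.2904]

π = [0.4838, 0.2258, 0.2904]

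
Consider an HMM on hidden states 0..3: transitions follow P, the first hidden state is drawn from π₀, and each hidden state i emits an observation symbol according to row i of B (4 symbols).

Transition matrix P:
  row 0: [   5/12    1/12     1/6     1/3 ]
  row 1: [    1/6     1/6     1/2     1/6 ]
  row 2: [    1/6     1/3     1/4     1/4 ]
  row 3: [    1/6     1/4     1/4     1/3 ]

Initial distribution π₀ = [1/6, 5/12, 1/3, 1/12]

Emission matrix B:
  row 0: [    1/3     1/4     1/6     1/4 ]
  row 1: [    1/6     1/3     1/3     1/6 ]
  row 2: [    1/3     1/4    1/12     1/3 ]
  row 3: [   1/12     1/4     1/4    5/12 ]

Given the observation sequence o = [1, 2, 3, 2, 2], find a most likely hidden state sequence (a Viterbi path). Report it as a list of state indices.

t=0: δ = [4.167e-02, 1.389e-01, 8.333e-02, 2.083e-02]  (obs o_0=1)
t=1: δ = [3.858e-03, 9.259e-03, 5.787e-03, 5.787e-03]  ψ = [1, 2, 1, 1]  (obs o_1=2)
t=2: δ = [4.019e-04, 3.215e-04, 1.543e-03, 8.038e-04]  ψ = [0, 2, 1, 3]  (obs o_2=3)
t=3: δ = [4.287e-05, 1.715e-04, 3.215e-05, 9.645e-05]  ψ = [2, 2, 2, 2]  (obs o_3=2)
t=4: δ = [4.763e-06, 9.526e-06, 7.144e-06, 8.038e-06]  ψ = [1, 1, 1, 3]  (obs o_4=2)
backtrack: best end state = 1; path = [2, 1, 2, 1, 1]

path = [2, 1, 2, 1, 1]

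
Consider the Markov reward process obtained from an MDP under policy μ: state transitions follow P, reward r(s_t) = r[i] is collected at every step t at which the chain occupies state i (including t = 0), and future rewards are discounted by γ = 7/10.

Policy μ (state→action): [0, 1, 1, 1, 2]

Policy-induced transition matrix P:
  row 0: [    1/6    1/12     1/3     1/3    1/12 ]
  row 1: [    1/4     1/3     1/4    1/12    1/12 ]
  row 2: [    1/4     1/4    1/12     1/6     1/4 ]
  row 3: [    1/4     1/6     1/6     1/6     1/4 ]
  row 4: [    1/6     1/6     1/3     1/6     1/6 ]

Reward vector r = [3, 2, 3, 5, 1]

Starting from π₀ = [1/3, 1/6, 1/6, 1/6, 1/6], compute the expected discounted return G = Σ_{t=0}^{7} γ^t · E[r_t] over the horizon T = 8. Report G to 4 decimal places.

G = 8.9713

t=0: π = [0.3333, 0.1667, 0.1667, 0.1667, 0.1667], E[r] = 2.8333, γ^t·E[r] = 2.833333, running G = 2.833333
t=1: π = [0.2083, 0.1806, 0.2500, 0.2083, 0.1528], E[r] = 2.9306, γ^t·E[r] = 2.051389, running G = 4.884722
t=2: π = [0.2199, 0.2002, 0.2211, 0.1863, 0.1725], E[r] = 2.8275, γ^t·E[r] = 1.385498, running G = 6.270220
t=3: π = [0.2173, 0.2001, 0.2303, 0.1866, 0.1656], E[r] = 2.8419, γ^t·E[r] = 0.974778, running G = 7.244998
t=4: π = [0.2181, 0.2011, 0.2280, 0.1862, 0.1666], E[r] = 2.8381, γ^t·E[r] = 0.681416, running G = 7.926414
t=5: π = [0.2179, 0.2010, 0.2285, 0.1863, 0.1662], E[r] = 2.8390, γ^t·E[r] = 0.477152, running G = 8.403566
t=6: π = [0.2180, 0.2011, 0.2284, 0.1862, 0.1663], E[r] = 2.8388, γ^t·E[r] = 0.333980, running G = 8.737546
t=7: π = [0.2180, 0.2010, 0.2284, 0.1862, 0.1663], E[r] = 2.8388, γ^t·E[r] = 0.233791, running G = 8.971337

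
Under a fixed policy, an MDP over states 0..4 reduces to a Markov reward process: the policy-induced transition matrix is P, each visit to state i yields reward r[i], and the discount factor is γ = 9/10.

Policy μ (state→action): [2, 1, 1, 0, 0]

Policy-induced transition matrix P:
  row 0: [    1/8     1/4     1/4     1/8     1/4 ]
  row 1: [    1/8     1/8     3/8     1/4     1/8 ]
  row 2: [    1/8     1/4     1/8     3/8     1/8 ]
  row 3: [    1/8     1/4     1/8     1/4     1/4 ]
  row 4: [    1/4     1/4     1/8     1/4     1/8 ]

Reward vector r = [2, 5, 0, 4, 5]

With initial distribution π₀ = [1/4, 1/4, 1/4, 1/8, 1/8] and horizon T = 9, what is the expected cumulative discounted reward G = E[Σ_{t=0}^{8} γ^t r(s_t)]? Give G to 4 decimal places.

t=0: π = [0.2500, 0.2500, 0.2500, 0.1250, 0.1250], E[r] = 2.8750, γ^t·E[r] = 2.875000, running G = 2.875000
t=1: π = [0.1406, 0.2188, 0.2188, 0.2500, 0.1719], E[r] = 3.2344, γ^t·E[r] = 2.910938, running G = 5.785938
t=2: π = [0.1465, 0.2227, 0.1973, 0.2598, 0.1738], E[r] = 3.3145, γ^t·E[r] = 2.684707, running G = 8.470645
t=3: π = [0.1467, 0.2222, 0.1990, 0.2563, 0.1758], E[r] = 3.3086, γ^t·E[r] = 2.411965, running G = 10.882609
t=4: π = [0.1470, 0.2222, 0.1989, 0.2565, 0.1754], E[r] = 3.3081, γ^t·E[r] = 2.170468, running G = 13.053077
t=5: π = [0.1469, 0.2222, 0.1989, 0.2565, 0.1754], E[r] = 3.3081, γ^t·E[r] = 1.953399, running G = 15.006476
t=6: π = [0.1469, 0.2222, 0.1989, 0.2565, 0.1754], E[r] = 3.3081, γ^t·E[r] = 1.758063, running G = 16.764539
t=7: π = [0.1469, 0.2222, 0.1989, 0.2565, 0.1754], E[r] = 3.3081, γ^t·E[r] = 1.582257, running G = 18.346797
t=8: π = [0.1469, 0.2222, 0.1989, 0.2565, 0.1754], E[r] = 3.3081, γ^t·E[r] = 1.424032, running G = 19.770829

G = 19.7708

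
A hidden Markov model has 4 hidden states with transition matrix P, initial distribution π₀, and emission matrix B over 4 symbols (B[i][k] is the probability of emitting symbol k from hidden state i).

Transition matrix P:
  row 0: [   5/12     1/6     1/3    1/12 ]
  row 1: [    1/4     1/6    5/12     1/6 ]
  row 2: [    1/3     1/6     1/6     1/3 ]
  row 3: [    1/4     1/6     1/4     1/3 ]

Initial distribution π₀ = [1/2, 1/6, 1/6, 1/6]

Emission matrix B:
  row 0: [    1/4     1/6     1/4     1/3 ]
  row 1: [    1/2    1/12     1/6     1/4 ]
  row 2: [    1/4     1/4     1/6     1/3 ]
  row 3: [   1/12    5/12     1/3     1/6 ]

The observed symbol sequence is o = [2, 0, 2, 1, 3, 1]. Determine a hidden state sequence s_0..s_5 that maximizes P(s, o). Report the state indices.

t=0: δ = [1.250e-01, 2.778e-02, 2.778e-02, 5.556e-02]  (obs o_0=2)
t=1: δ = [1.302e-02, 1.042e-02, 1.042e-02, 1.543e-03]  ψ = [0, 0, 0, 3]  (obs o_1=0)
t=2: δ = [1.356e-03, 3.617e-04, 7.234e-04, 1.157e-03]  ψ = [0, 0, 0, 2]  (obs o_2=2)
t=3: δ = [9.419e-05, 1.884e-05, 1.130e-04, 1.608e-04]  ψ = [0, 0, 0, 3]  (obs o_3=1)
t=4: δ = [1.340e-05, 6.698e-06, 1.340e-05, 8.931e-06]  ψ = [3, 3, 3, 3]  (obs o_4=3)
t=5: δ = [9.303e-07, 1.861e-07, 1.116e-06, 1.861e-06]  ψ = [0, 0, 0, 2]  (obs o_5=1)
backtrack: best end state = 3; path = [0, 2, 3, 3, 2, 3]

path = [0, 2, 3, 3, 2, 3]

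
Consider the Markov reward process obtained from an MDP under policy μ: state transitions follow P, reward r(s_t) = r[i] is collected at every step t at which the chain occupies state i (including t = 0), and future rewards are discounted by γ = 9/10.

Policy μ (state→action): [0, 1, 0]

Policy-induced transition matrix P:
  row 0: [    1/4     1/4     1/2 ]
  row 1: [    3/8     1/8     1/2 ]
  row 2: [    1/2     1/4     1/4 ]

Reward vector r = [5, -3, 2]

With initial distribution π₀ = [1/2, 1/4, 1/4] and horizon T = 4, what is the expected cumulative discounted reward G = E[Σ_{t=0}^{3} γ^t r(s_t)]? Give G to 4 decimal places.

t=0: π = [0.5000, 0.2500, 0.2500], E[r] = 2.2500, γ^t·E[r] = 2.250000, running G = 2.250000
t=1: π = [0.3438, 0.2188, 0.4375], E[r] = 1.9375, γ^t·E[r] = 1.743750, running G = 3.993750
t=2: π = [0.3867, 0.2227, 0.3906], E[r] = 2.0469, γ^t·E[r] = 1.657969, running G = 5.651719
t=3: π = [0.3755, 0.2222, 0.4023], E[r] = 2.0156, γ^t·E[r] = 1.469391, running G = 7.121109

G = 7.1211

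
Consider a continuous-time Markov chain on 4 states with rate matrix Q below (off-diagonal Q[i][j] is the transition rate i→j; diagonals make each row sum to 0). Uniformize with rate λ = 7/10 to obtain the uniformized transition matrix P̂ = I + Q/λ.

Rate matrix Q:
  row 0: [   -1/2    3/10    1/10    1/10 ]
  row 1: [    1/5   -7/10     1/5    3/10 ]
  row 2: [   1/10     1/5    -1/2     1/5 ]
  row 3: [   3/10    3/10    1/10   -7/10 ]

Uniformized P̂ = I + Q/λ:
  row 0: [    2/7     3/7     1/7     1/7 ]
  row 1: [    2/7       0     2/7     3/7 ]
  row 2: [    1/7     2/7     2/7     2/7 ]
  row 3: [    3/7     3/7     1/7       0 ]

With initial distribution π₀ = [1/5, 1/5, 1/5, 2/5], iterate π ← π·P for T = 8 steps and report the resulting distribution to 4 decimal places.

t=0: π = [0.2000, 0.2000, 0.2000, 0.4000]
t=1: π = [0.3143, 0.3143, 0.2000, 0.1714]
t=2: π = [0.2816, 0.2653, 0.2163, 0.2367]
t=3: π = [0.2886, 0.2840, 0.2117, 0.2157]
t=4: π = [0.2863, 0.2766, 0.2137, 0.2234]
t=5: π = [0.2871, 0.2795, 0.2129, 0.2205]
t=6: π = [0.2868, 0.2784, 0.2132, 0.2216]
t=7: π = [0.2869, 0.2788, 0.2131, 0.2212]
t=8: π = [0.2869, 0.2786, 0.2131, 0.2214]

π = [0.2869, 0.2786, 0.2131, 0.2214]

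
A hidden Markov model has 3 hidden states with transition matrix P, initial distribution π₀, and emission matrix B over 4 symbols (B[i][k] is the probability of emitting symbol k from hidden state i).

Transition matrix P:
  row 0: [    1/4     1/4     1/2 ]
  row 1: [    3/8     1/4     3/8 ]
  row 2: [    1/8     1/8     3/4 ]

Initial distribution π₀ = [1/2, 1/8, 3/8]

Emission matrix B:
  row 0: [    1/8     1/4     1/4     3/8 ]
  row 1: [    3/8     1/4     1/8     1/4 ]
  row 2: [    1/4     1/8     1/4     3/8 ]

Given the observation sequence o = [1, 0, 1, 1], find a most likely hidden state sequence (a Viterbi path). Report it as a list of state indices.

path = [0, 2, 2, 2]

t=0: δ = [1.250e-01, 3.125e-02, 4.688e-02]  (obs o_0=1)
t=1: δ = [3.906e-03, 1.172e-02, 1.562e-02]  ψ = [0, 0, 0]  (obs o_1=0)
t=2: δ = [1.099e-03, 7.324e-04, 1.465e-03]  ψ = [1, 1, 2]  (obs o_2=1)
t=3: δ = [6.866e-05, 6.866e-05, 1.373e-04]  ψ = [0, 0, 2]  (obs o_3=1)
backtrack: best end state = 2; path = [0, 2, 2, 2]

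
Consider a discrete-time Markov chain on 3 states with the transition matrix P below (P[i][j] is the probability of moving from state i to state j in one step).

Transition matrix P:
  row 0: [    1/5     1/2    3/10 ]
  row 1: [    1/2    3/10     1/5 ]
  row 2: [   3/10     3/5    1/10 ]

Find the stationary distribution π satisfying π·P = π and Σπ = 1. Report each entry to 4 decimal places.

Balance equations π_j = Σ_i π_i·P[i][j]:
  π_0 = 1/5·π_0 + 1/2·π_1 + 3/10·π_2
  π_1 = 1/2·π_0 + 3/10·π_1 + 3/5·π_2
  normalize: π_0 + π_1 + π_2 = 1
Solving the linear system gives exactly π = [51/145, 63/145, 31/145].

π = [0.3517, 0.4345, 0.2138]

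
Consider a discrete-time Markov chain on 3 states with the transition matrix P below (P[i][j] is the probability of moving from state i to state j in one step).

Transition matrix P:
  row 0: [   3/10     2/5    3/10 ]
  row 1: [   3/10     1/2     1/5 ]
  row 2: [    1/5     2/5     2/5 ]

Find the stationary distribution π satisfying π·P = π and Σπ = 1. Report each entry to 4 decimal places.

Balance equations π_j = Σ_i π_i·P[i][j]:
  π_0 = 3/10·π_0 + 3/10·π_1 + 1/5·π_2
  π_1 = 2/5·π_0 + 1/2·π_1 + 2/5·π_2
  normalize: π_0 + π_1 + π_2 = 1
Solving the linear system gives exactly π = [22/81, 4/9, 23/81].

π = [0.2716, 0.4444, 0.2840]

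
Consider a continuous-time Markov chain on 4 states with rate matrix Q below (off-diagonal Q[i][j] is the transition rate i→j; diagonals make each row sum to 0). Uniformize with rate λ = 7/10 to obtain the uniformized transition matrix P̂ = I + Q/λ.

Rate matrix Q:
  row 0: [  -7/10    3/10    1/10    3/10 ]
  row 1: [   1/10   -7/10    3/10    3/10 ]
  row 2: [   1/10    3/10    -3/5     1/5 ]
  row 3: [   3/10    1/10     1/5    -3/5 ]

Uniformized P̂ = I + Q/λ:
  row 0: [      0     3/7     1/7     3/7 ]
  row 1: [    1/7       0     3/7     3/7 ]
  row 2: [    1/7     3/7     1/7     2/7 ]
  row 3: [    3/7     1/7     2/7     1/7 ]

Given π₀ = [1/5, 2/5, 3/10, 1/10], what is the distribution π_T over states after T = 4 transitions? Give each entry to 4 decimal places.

t=0: π = [0.2000, 0.4000, 0.3000, 0.1000]
t=1: π = [0.1429, 0.2286, 0.2714, 0.3571]
t=2: π = [0.2245, 0.2286, 0.2592, 0.2878]
t=3: π = [0.1930, 0.2484, 0.2493, 0.3093]
t=4: π = [0.2037, 0.2337, 0.2580, 0.3046]

π = [0.2037, 0.2337, 0.2580, 0.3046]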